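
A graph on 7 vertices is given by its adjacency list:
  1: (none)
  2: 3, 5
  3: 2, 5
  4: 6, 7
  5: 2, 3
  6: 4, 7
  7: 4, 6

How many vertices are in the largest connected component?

3

1 is isolated — a component by itself.
Starting from 4 we can reach 4, 6, 7. That is one component of size 3.
Starting from 2 we can reach 2, 3, 5. That is one component of size 3.
The largest has 3 vertices.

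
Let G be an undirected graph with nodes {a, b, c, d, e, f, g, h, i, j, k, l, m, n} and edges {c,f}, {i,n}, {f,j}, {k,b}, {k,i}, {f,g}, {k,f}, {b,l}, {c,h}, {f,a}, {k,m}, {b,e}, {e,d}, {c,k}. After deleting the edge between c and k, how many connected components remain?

1

c and k are still connected via c-f-k, so the component count stays at 1.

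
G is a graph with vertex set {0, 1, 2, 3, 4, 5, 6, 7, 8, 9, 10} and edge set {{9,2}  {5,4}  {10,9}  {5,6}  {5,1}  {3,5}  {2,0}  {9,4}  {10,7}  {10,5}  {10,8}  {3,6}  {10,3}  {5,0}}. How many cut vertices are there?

2

Removing 5 increases the component count from 1 to 2, so 5 is a cut vertex.
Removing 10 increases the component count from 1 to 3, so 10 is a cut vertex.
By contrast removing 7 leaves 1 component; it is not a cut vertex. No other vertex is a cut vertex either.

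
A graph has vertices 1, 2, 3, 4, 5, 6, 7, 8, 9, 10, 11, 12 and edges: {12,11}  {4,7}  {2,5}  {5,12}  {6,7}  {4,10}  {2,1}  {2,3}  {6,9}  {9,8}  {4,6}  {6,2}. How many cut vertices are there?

Removing 2 increases the component count from 1 to 4, so 2 is a cut vertex.
Removing 4 increases the component count from 1 to 2, so 4 is a cut vertex.
Removing 5 increases the component count from 1 to 2, so 5 is a cut vertex.
Likewise 6, 9, 12 are cut vertices.
By contrast removing 1 leaves 1 component; it is not a cut vertex. No other vertex is a cut vertex either.

6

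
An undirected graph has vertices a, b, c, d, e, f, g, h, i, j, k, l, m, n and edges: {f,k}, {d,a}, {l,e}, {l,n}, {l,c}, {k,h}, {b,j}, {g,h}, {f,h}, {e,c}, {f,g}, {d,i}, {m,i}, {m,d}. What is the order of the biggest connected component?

Starting from b we can reach b, j. That is one component of size 2.
Starting from f we can reach f, g, h, k. That is one component of size 4.
Starting from a we can reach a, d, i, m. That is one component of size 4.
Starting from c we can reach c, e, l, n. That is one component of size 4.
The largest has 4 vertices.

4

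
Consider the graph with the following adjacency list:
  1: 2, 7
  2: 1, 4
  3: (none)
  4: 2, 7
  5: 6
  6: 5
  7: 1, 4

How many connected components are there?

3 is isolated — a component by itself.
Starting from 5 we can reach 5, 6. That is one component of size 2.
Starting from 1 we can reach 1, 2, 4, 7. That is one component of size 4.
Total: 3 components.

3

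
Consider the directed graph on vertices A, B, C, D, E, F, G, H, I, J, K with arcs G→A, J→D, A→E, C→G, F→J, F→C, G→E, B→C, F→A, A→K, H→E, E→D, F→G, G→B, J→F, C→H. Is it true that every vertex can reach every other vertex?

No

There is no directed path from A to C, so the graph is not strongly connected.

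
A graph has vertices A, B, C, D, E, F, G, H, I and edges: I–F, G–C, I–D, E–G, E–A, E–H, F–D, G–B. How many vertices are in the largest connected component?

6

Starting from D we can reach D, F, I. That is one component of size 3.
Starting from A we can reach A, B, C, E, G, H. That is one component of size 6.
The largest has 6 vertices.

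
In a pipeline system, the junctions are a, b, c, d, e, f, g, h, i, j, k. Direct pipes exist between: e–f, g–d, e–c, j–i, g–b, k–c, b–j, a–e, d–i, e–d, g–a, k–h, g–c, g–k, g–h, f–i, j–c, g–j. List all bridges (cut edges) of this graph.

none

The edges on the cycle g-b-j-i-d-g are not bridges since each lies on that cycle.
Every edge lies on some cycle, so there are no bridges.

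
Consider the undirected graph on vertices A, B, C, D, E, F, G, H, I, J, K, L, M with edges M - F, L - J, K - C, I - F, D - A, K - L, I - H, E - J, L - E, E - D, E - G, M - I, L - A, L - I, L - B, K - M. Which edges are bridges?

B-L, C-K, E-G, H-I

The edges on the cycle L-E-J-L are not bridges since each lies on that cycle.
But removing C - K disconnects C from K; removing B - L disconnects B from L; removing E - G disconnects E from G; removing I - H disconnects I from H — these are bridges.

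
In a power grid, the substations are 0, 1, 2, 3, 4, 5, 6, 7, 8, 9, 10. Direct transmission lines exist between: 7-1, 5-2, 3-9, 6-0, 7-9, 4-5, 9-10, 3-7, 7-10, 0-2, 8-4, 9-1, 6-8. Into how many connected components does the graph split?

Starting from 1 we can reach 1, 3, 7, 9, 10. That is one component of size 5.
Starting from 0 we can reach 0, 2, 4, 5, 6, 8. That is one component of size 6.
Total: 2 components.

2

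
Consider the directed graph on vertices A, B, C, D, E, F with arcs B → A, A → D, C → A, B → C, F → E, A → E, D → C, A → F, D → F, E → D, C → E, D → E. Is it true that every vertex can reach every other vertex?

No

There is no directed path from A to B, so the graph is not strongly connected.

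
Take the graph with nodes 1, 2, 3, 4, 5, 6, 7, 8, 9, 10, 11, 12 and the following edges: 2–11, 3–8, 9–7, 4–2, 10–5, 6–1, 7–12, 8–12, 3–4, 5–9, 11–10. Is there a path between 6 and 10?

The component containing 6 is {1, 6}, and 10 is not in it.

No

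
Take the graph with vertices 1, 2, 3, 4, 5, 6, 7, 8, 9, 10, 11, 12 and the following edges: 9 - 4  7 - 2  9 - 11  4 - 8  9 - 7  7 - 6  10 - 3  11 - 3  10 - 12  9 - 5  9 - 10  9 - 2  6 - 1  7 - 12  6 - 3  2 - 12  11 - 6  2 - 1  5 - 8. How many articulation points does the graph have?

1

Removing 9 increases the component count from 1 to 2, so 9 is a cut vertex.
By contrast removing 4 leaves 1 component; it is not a cut vertex. No other vertex is a cut vertex either.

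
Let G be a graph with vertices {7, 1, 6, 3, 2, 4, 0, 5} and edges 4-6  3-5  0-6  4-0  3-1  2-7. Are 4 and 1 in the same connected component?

The component containing 4 is {0, 4, 6}, and 1 is not in it.

No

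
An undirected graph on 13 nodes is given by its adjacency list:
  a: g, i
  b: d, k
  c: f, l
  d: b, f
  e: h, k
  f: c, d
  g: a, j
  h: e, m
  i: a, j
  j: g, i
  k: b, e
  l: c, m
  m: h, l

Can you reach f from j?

No

The component containing j is {a, g, i, j}, and f is not in it.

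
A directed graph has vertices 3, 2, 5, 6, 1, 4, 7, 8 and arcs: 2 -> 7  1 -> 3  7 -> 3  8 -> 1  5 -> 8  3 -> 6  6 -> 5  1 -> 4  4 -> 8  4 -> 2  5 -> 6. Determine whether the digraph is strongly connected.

From 7 we can reach every vertex (1, 2, 3, 4, 5, 6, 7, 8), and every vertex can reach 7 (1, 2, 3, 4, 5, 6, 7, 8). So the whole graph is one strongly connected component.

Yes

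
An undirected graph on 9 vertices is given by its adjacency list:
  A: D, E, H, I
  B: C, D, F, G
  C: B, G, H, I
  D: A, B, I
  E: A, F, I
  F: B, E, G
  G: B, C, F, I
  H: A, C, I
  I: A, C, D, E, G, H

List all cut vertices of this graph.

Removing B, for instance, still leaves 1 component. No single vertex removal increases the component count — the graph has no articulation points.

none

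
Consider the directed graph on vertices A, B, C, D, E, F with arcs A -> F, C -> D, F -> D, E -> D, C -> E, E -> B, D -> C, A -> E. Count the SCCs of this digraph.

4

{C, D, E} are all mutually reachable — one SCC of size 3.
{B} is an SCC by itself.
{A} is an SCC by itself.
{F} is an SCC by itself.
That gives 4 strongly connected components.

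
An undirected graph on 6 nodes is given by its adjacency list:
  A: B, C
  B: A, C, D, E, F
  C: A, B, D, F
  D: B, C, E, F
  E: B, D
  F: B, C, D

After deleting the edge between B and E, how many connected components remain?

1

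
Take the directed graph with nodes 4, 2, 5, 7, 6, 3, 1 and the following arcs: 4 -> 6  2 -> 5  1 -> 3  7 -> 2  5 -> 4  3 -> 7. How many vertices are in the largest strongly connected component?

1

{1} is an SCC by itself.
{5} is an SCC by itself.
{6} is an SCC by itself.
{3} is an SCC by itself.
{7} is an SCC by itself.
(and 2 more singleton SCCs)
The largest has 1 vertex.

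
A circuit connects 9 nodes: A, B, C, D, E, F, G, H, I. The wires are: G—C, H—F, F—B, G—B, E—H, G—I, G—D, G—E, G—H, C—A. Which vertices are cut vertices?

C, G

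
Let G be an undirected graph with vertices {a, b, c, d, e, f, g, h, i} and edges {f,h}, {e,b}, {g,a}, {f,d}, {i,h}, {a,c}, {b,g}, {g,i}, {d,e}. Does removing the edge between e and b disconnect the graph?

After removing e - b, the path e-d-f-h-i-g-b still connects them, so the edge is not a bridge.

No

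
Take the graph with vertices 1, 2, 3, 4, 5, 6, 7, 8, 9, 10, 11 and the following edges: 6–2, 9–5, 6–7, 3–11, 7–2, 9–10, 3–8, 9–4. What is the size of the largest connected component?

4

1 is isolated — a component by itself.
Starting from 2 we can reach 2, 6, 7. That is one component of size 3.
Starting from 3 we can reach 3, 8, 11. That is one component of size 3.
Starting from 4 we can reach 4, 5, 9, 10. That is one component of size 4.
The largest has 4 vertices.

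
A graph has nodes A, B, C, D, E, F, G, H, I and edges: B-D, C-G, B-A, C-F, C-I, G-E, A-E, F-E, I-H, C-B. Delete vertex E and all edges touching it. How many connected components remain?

With E gone, the remaining components are: {A, B, C, D, F, G, H, I}.
That is 1 component.

1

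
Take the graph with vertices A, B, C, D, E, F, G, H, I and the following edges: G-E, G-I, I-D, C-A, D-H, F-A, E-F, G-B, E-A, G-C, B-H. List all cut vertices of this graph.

Removing G increases the component count from 1 to 2, so G is a cut vertex.
By contrast removing D leaves 1 component; it is not a cut vertex. No other vertex is a cut vertex either.

G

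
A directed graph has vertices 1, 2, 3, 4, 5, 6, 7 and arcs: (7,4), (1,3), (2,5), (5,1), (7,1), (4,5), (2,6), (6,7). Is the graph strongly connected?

There is no directed path from 4 to 6, so the graph is not strongly connected.

No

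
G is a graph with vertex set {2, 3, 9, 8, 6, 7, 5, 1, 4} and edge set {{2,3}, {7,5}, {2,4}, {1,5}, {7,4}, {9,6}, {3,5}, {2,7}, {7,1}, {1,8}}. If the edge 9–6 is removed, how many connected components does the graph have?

3

Before removal there are 2 components.
9–6 is a bridge — removing it separates 9's side from 6's side.
After removal: 3 components.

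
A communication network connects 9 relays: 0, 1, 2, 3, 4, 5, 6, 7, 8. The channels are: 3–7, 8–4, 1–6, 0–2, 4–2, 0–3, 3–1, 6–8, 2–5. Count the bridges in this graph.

2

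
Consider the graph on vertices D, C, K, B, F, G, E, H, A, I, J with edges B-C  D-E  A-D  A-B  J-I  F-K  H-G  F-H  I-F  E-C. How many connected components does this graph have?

2

Starting from A we can reach A, B, C, D, E. That is one component of size 5.
Starting from F we can reach F, G, H, I, J, K. That is one component of size 6.
Total: 2 components.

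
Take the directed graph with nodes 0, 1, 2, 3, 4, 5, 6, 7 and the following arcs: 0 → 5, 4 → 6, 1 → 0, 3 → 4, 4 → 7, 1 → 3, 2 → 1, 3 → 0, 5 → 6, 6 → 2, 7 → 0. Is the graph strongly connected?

Yes

From 3 we can reach every vertex (0, 1, 2, 3, 4, 5, 6, 7), and every vertex can reach 3 (0, 1, 2, 3, 4, 5, 6, 7). So the whole graph is one strongly connected component.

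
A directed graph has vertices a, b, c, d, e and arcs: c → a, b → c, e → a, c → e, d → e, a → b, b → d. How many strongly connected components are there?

{a, b, c, d, e} are all mutually reachable — one SCC of size 5.
That gives 1 strongly connected component.

1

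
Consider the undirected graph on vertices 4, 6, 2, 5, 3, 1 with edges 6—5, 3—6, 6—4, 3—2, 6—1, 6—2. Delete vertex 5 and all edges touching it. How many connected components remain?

1

With 5 gone, the remaining components are: {1, 2, 3, 4, 6}.
That is 1 component.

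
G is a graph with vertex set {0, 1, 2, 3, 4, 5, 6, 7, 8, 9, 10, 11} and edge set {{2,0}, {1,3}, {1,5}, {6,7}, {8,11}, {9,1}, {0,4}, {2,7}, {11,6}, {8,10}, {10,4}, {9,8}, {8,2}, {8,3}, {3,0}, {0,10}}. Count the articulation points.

Removing 1 increases the component count from 1 to 2, so 1 is a cut vertex.
By contrast removing 10 leaves 1 component; it is not a cut vertex. No other vertex is a cut vertex either.

1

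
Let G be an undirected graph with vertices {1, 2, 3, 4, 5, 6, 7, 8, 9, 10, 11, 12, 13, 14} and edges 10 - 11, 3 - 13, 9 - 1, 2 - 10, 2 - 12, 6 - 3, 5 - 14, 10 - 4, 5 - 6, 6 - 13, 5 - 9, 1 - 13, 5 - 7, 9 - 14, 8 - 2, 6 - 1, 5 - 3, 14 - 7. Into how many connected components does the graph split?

2

Starting from 2 we can reach 2, 4, 8, 10, 11, 12. That is one component of size 6.
Starting from 1 we can reach 1, 3, 5, 6, 7, 9, 13, 14. That is one component of size 8.
Total: 2 components.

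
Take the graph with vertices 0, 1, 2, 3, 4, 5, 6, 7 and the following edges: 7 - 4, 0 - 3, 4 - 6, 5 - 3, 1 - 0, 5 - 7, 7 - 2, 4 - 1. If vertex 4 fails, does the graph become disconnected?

Deleting 4 raises the number of components from 1 to 2, so 4 is a cut vertex.

Yes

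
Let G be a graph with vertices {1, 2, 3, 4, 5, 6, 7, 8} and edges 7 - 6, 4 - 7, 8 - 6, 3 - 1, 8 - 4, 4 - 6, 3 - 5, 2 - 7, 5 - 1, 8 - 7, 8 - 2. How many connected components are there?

Starting from 1 we can reach 1, 3, 5. That is one component of size 3.
Starting from 2 we can reach 2, 4, 6, 7, 8. That is one component of size 5.
Total: 2 components.

2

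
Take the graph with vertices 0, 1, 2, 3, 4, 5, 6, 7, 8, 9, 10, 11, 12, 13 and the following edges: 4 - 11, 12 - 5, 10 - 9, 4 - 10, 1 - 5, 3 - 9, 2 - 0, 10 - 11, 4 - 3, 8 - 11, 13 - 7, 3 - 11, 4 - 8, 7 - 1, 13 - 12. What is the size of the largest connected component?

6

6 is isolated — a component by itself.
Starting from 0 we can reach 0, 2. That is one component of size 2.
Starting from 1 we can reach 1, 5, 7, 12, 13. That is one component of size 5.
Starting from 3 we can reach 3, 4, 8, 9, 10, 11. That is one component of size 6.
The largest has 6 vertices.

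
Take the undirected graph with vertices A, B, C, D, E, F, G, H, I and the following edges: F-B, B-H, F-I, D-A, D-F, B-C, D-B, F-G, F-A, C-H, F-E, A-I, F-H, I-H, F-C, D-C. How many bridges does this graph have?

2

The edges on the cycle F-A-I-F are not bridges since each lies on that cycle.
But removing G-F disconnects G from F; removing E-F disconnects E from F — these are bridges.
That makes 2 bridges.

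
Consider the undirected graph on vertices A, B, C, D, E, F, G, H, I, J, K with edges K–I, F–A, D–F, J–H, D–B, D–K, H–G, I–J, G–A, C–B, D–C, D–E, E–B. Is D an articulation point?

Yes

Deleting D raises the number of components from 1 to 2, so D is a cut vertex.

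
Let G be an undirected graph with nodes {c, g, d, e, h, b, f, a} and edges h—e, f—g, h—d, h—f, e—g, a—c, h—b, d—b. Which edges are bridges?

a-c

The edges on the cycle h-d-b-h are not bridges since each lies on that cycle.
But removing a—c disconnects a from c — this is a bridge.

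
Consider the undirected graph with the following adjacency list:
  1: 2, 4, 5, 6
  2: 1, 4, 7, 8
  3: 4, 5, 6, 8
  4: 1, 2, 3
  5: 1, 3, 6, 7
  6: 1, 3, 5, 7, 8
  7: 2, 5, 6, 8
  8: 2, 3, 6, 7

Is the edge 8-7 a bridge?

After removing 8-7, the path 8-6-7 still connects them, so the edge is not a bridge.

No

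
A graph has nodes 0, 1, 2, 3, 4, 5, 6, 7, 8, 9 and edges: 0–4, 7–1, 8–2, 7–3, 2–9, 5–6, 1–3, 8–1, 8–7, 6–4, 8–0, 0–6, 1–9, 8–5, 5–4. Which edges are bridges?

none

The edges on the cycle 5-6-4-5 are not bridges since each lies on that cycle.
Every edge lies on some cycle, so there are no bridges.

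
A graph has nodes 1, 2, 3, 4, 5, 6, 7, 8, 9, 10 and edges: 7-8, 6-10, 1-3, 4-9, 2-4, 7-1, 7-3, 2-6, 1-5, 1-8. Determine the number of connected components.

Starting from 1 we can reach 1, 3, 5, 7, 8. That is one component of size 5.
Starting from 2 we can reach 2, 4, 6, 9, 10. That is one component of size 5.
Total: 2 components.

2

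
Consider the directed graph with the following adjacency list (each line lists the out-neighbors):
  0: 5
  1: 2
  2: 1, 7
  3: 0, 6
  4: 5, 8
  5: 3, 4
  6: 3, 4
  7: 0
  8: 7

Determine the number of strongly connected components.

2

{0, 3, 4, 5, 6, 7, 8} are all mutually reachable — one SCC of size 7.
{1, 2} are all mutually reachable — one SCC of size 2.
That gives 2 strongly connected components.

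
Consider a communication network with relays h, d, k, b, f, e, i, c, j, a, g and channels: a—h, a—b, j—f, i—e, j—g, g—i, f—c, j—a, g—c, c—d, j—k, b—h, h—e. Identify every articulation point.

c, j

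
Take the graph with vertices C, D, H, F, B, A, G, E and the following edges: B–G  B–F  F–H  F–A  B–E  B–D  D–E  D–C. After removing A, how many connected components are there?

1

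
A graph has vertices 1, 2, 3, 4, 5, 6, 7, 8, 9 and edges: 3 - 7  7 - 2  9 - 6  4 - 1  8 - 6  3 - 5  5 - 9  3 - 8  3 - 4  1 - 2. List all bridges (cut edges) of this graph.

none

The edges on the cycle 3-5-9-6-8-3 are not bridges since each lies on that cycle.
Every edge lies on some cycle, so there are no bridges.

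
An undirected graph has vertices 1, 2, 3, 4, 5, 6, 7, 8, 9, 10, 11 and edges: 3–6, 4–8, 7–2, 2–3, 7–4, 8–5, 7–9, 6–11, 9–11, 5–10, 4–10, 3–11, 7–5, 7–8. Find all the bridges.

The edges on the cycle 3-6-11-3 are not bridges since each lies on that cycle.
Every edge lies on some cycle, so there are no bridges.

none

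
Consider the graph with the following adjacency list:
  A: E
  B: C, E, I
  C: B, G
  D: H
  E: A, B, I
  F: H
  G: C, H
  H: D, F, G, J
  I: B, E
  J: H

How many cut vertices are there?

5

Removing B increases the component count from 1 to 2, so B is a cut vertex.
Removing C increases the component count from 1 to 2, so C is a cut vertex.
Removing E increases the component count from 1 to 2, so E is a cut vertex.
Likewise G, H are cut vertices.
By contrast removing J leaves 1 component; it is not a cut vertex. No other vertex is a cut vertex either.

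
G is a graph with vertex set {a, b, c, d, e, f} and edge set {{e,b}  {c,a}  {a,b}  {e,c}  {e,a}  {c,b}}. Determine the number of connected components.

3

f is isolated — a component by itself.
d is isolated — a component by itself.
Starting from a we can reach a, b, c, e. That is one component of size 4.
Total: 3 components.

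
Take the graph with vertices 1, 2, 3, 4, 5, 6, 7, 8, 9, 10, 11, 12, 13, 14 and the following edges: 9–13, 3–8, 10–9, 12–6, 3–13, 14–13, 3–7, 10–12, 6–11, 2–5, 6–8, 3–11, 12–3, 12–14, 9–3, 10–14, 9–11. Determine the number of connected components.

4

1 is isolated — a component by itself.
4 is isolated — a component by itself.
Starting from 2 we can reach 2, 5. That is one component of size 2.
Starting from 3 we can reach 3, 6, 7, 8, 9, 10, 11, 12, 13, 14. That is one component of size 10.
Total: 4 components.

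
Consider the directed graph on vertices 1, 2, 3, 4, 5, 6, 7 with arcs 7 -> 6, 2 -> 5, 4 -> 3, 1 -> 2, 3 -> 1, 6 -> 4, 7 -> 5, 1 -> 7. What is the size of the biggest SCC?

5

{1, 3, 4, 6, 7} are all mutually reachable — one SCC of size 5.
{2} is an SCC by itself.
{5} is an SCC by itself.
The largest has 5 vertices.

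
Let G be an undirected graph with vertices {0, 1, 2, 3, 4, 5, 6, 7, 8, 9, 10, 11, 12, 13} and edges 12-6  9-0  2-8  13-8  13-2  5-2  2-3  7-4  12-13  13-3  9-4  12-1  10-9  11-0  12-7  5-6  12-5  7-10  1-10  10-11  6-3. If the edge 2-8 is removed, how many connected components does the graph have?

2 and 8 are still connected via 2-13-8, so the component count stays at 1.

1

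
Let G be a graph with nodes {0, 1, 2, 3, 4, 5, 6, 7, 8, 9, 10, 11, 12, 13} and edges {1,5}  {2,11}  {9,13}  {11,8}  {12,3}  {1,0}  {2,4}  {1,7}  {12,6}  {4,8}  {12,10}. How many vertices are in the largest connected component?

4

Starting from 9 we can reach 9, 13. That is one component of size 2.
Starting from 2 we can reach 2, 4, 8, 11. That is one component of size 4.
Starting from 0 we can reach 0, 1, 5, 7. That is one component of size 4.
Starting from 3 we can reach 3, 6, 10, 12. That is one component of size 4.
The largest has 4 vertices.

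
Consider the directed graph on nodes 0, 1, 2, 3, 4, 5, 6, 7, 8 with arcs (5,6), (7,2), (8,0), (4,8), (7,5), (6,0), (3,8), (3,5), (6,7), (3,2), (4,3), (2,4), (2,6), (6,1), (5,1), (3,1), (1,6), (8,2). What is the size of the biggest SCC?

8

{1, 2, 3, 4, 5, 6, 7, 8} are all mutually reachable — one SCC of size 8.
{0} is an SCC by itself.
The largest has 8 vertices.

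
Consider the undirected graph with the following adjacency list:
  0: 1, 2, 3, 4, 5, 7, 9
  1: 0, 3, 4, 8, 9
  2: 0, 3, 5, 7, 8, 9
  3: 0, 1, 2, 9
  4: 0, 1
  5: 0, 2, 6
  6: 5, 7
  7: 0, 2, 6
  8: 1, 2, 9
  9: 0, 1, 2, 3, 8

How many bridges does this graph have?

0

The edges on the cycle 2-3-1-9-2 are not bridges since each lies on that cycle.
Every edge lies on some cycle, so there are no bridges.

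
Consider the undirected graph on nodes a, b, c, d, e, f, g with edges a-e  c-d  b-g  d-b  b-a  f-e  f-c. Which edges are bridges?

b-g

The edges on the cycle f-c-d-b-a-e-f are not bridges since each lies on that cycle.
But removing b-g disconnects b from g — this is a bridge.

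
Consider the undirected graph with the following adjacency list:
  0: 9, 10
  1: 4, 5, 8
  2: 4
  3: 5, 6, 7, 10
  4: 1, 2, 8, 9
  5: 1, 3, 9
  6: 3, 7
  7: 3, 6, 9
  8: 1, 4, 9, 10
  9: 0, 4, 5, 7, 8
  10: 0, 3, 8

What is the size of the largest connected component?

11

Starting from 0 we can reach 0, 1, 2, 3, 4, 5, 6, 7, 8, 9, 10. That is one component of size 11.
The largest has 11 vertices.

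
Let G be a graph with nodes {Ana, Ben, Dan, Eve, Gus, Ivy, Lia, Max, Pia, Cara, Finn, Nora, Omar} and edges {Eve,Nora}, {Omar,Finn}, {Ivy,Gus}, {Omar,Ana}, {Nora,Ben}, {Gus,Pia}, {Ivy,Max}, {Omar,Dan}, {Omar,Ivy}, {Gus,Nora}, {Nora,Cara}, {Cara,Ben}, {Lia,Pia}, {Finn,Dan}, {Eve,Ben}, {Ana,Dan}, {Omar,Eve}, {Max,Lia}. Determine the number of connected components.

Starting from Ana we can reach Ana, Ben, Dan, Eve, Gus, Ivy, Lia, Max, Pia, Cara, Finn, Nora, Omar. That is one component of size 13.
Total: 1 component.

1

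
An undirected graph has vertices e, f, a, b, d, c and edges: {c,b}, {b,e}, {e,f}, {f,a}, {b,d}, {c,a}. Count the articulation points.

Removing b increases the component count from 1 to 2, so b is a cut vertex.
By contrast removing c leaves 1 component; it is not a cut vertex. No other vertex is a cut vertex either.

1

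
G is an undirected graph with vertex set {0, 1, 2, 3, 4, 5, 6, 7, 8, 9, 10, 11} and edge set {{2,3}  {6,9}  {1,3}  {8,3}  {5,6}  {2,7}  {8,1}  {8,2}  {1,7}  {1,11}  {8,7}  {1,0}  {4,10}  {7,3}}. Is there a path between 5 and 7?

No

The component containing 5 is {5, 6, 9}, and 7 is not in it.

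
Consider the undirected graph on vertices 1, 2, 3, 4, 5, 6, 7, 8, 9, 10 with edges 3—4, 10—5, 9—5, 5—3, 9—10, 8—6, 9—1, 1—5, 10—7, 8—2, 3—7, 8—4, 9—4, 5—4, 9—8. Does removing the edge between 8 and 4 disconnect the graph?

After removing 8—4, the path 8-9-4 still connects them, so the edge is not a bridge.

No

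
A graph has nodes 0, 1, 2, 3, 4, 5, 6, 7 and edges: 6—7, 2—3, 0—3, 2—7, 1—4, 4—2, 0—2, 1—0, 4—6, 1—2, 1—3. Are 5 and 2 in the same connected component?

No

The component containing 5 is {5}, and 2 is not in it.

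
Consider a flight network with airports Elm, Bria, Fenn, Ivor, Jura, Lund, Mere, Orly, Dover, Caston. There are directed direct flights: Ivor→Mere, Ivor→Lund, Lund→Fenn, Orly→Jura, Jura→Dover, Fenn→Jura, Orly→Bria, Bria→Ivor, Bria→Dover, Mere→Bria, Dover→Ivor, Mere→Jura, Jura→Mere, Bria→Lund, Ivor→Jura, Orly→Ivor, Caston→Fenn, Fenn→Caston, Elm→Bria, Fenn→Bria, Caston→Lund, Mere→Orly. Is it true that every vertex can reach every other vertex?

No

There is no directed path from Dover to Elm, so the graph is not strongly connected.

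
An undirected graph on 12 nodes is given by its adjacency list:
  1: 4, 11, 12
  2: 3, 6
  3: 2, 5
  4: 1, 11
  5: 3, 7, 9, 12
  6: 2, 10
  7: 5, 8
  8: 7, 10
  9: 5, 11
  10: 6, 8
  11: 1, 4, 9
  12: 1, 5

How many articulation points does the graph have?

1

Removing 5 increases the component count from 1 to 2, so 5 is a cut vertex.
By contrast removing 1 leaves 1 component; it is not a cut vertex. No other vertex is a cut vertex either.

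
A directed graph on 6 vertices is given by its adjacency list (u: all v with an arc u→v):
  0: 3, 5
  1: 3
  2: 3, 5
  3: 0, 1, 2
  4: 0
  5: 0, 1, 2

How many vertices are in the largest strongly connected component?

5

{0, 1, 2, 3, 5} are all mutually reachable — one SCC of size 5.
{4} is an SCC by itself.
The largest has 5 vertices.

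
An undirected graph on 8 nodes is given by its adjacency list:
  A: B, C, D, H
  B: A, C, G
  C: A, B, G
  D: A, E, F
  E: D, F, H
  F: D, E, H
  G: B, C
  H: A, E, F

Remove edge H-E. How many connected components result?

1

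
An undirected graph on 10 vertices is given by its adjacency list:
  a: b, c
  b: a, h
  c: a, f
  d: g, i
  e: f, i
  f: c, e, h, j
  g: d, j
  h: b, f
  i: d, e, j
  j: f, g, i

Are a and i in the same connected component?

From a we can reach a, b, c, d, e, f, g, h, i, j, which includes i.

Yes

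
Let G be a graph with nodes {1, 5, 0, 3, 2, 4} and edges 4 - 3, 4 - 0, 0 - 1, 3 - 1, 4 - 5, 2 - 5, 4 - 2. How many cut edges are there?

The edges on the cycle 4-2-5-4 are not bridges since each lies on that cycle.
Every edge lies on some cycle, so there are no bridges.

0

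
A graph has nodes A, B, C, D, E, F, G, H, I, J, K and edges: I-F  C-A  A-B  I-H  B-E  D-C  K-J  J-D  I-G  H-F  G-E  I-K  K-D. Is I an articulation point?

Deleting I raises the number of components from 1 to 2, so I is a cut vertex.

Yes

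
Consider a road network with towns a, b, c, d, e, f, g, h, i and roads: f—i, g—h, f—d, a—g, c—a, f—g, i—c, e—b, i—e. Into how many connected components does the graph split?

1

Starting from a we can reach a, b, c, d, e, f, g, h, i. That is one component of size 9.
Total: 1 component.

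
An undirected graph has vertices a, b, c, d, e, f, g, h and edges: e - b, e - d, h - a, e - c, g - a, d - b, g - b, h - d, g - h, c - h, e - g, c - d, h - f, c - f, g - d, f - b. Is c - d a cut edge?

After removing c - d, the path c-e-d still connects them, so the edge is not a bridge.

No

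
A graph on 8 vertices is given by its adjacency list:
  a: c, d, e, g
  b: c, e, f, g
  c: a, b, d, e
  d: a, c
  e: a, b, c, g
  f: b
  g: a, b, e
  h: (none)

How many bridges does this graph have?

1

The edges on the cycle e-b-g-a-e are not bridges since each lies on that cycle.
But removing b-f disconnects b from f — this is a bridge.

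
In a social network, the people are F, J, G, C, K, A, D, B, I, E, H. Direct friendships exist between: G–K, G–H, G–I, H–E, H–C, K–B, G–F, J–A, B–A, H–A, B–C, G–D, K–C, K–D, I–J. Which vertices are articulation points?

Removing G increases the component count from 1 to 2, so G is a cut vertex.
Removing H increases the component count from 1 to 2, so H is a cut vertex.
By contrast removing E leaves 1 component; it is not a cut vertex. No other vertex is a cut vertex either.

G, H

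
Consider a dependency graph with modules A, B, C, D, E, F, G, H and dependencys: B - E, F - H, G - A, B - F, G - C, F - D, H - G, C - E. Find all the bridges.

A-G, D-F

The edges on the cycle B-F-H-G-C-E-B are not bridges since each lies on that cycle.
But removing F - D disconnects F from D; removing G - A disconnects G from A — these are bridges.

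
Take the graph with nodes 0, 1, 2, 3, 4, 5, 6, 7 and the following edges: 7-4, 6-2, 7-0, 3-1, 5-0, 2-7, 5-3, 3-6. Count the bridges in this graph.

The edges on the cycle 5-3-6-2-7-0-5 are not bridges since each lies on that cycle.
But removing 7-4 disconnects 7 from 4; removing 3-1 disconnects 3 from 1 — these are bridges.
That makes 2 bridges.

2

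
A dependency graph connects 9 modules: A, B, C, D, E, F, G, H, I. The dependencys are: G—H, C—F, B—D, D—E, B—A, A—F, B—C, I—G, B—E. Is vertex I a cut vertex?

No

Deleting I leaves 2 components (was 2), so I is not a cut vertex.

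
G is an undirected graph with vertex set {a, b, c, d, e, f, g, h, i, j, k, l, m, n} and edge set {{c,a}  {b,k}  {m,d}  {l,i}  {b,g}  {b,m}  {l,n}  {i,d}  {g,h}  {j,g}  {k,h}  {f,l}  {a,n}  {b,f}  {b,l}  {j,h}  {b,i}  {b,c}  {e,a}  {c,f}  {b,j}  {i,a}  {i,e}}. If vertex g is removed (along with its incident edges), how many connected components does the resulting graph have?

With g gone, the remaining components are: {a, b, c, d, e, f, h, i, j, k, l, m, n}.
That is 1 component.

1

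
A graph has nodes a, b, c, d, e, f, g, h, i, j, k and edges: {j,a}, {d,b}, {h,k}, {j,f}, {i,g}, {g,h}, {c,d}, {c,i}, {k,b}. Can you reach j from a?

Yes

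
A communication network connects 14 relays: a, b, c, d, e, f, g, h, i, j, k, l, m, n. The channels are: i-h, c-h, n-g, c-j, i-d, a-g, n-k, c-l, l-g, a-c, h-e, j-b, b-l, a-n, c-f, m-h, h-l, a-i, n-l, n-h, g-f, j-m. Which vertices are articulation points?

Removing h increases the component count from 1 to 2, so h is a cut vertex.
Removing i increases the component count from 1 to 2, so i is a cut vertex.
Removing n increases the component count from 1 to 2, so n is a cut vertex.
By contrast removing k leaves 1 component; it is not a cut vertex. No other vertex is a cut vertex either.

h, i, n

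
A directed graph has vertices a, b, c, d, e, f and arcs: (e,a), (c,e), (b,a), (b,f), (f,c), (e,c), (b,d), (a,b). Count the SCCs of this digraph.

2

{a, b, c, e, f} are all mutually reachable — one SCC of size 5.
{d} is an SCC by itself.
That gives 2 strongly connected components.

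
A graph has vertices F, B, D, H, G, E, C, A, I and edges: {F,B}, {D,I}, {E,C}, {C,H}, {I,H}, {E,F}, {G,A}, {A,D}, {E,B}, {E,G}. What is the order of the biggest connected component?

Starting from A we can reach A, B, C, D, E, F, G, H, I. That is one component of size 9.
The largest has 9 vertices.

9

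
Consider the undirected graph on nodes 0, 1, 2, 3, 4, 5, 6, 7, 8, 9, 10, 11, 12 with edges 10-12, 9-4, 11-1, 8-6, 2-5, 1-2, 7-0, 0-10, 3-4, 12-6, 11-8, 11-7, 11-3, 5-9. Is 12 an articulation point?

Deleting 12 leaves 1 component (was 1) (its neighbors 6, 10 remain connected to each other), so 12 is not a cut vertex.

No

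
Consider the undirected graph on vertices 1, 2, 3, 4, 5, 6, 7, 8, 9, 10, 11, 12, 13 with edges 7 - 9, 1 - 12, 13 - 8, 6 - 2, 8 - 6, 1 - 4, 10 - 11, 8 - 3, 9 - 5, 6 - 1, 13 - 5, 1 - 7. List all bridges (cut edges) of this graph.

1-12, 1-4, 10-11, 2-6, 3-8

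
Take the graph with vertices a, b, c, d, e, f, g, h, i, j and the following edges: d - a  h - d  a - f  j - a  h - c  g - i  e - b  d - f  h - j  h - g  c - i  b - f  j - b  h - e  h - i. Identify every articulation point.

Removing h increases the component count from 1 to 2, so h is a cut vertex.
By contrast removing f leaves 1 component; it is not a cut vertex. No other vertex is a cut vertex either.

h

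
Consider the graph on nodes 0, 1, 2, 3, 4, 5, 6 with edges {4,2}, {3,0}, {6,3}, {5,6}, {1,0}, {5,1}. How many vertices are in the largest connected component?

Starting from 2 we can reach 2, 4. That is one component of size 2.
Starting from 0 we can reach 0, 1, 3, 5, 6. That is one component of size 5.
The largest has 5 vertices.

5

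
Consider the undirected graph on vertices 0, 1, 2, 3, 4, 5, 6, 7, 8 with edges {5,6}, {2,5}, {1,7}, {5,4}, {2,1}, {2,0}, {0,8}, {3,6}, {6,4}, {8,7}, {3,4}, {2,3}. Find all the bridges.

none

The edges on the cycle 2-0-8-7-1-2 are not bridges since each lies on that cycle.
Every edge lies on some cycle, so there are no bridges.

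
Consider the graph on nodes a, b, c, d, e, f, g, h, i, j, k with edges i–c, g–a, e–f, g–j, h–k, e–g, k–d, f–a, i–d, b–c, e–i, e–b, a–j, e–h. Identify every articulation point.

Removing e increases the component count from 1 to 2, so e is a cut vertex.
By contrast removing d leaves 1 component; it is not a cut vertex. No other vertex is a cut vertex either.

e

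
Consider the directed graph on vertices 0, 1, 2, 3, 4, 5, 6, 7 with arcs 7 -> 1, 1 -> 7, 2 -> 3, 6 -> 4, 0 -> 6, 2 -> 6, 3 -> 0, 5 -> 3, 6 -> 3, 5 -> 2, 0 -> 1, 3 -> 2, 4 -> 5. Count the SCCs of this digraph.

2

{0, 2, 3, 4, 5, 6} are all mutually reachable — one SCC of size 6.
{1, 7} are all mutually reachable — one SCC of size 2.
That gives 2 strongly connected components.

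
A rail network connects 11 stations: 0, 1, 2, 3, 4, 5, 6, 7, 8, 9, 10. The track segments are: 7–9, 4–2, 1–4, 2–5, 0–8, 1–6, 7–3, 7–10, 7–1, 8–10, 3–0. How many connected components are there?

1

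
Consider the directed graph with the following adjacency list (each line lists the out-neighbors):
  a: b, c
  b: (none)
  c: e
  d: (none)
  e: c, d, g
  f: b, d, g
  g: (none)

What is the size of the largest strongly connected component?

2

{c, e} are all mutually reachable — one SCC of size 2.
{d} is an SCC by itself.
{f} is an SCC by itself.
{g} is an SCC by itself.
{a} is an SCC by itself.
(and 1 more singleton SCC)
The largest has 2 vertices.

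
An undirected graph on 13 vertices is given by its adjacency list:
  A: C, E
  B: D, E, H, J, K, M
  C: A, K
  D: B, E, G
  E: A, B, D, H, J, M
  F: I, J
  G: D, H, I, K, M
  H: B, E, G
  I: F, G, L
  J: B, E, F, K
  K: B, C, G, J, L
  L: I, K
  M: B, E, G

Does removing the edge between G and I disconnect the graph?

No

After removing G-I, the path G-K-L-I still connects them, so the edge is not a bridge.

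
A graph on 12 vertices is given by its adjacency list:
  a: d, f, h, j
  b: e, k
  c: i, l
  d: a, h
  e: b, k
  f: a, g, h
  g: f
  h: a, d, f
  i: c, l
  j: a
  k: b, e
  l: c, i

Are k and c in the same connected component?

No

The component containing k is {b, e, k}, and c is not in it.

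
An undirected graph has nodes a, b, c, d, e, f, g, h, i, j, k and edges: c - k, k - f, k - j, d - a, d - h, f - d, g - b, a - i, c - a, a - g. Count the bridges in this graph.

5

The edges on the cycle c-k-f-d-a-c are not bridges since each lies on that cycle.
But removing k - j disconnects k from j; removing h - d disconnects h from d; removing a - g disconnects a from g; removing g - b disconnects g from b — these are bridges.
In total 5 edges are bridges.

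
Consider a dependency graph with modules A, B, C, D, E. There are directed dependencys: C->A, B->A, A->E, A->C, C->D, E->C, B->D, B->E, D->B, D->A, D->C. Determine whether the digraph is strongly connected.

Yes

From D we can reach every vertex (A, B, C, D, E), and every vertex can reach D (A, B, C, D, E). So the whole graph is one strongly connected component.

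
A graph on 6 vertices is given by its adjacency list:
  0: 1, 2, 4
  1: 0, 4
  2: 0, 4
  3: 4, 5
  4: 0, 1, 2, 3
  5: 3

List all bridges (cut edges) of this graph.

3-4, 3-5

The edges on the cycle 4-1-0-2-4 are not bridges since each lies on that cycle.
But removing 5-3 disconnects 5 from 3; removing 4-3 disconnects 4 from 3 — these are bridges.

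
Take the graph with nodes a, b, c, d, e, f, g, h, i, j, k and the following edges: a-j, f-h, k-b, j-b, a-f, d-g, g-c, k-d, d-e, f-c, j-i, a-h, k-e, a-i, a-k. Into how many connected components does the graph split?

1

Starting from a we can reach a, b, c, d, e, f, g, h, i, j, k. That is one component of size 11.
Total: 1 component.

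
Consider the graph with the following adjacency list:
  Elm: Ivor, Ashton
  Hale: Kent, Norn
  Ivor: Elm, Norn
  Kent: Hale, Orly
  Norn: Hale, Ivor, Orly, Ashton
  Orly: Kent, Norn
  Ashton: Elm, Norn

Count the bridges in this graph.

The edges on the cycle Norn-Orly-Kent-Hale-Norn are not bridges since each lies on that cycle.
Every edge lies on some cycle, so there are no bridges.

0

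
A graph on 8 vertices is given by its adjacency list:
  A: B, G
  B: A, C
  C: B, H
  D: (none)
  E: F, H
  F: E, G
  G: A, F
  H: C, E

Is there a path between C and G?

Yes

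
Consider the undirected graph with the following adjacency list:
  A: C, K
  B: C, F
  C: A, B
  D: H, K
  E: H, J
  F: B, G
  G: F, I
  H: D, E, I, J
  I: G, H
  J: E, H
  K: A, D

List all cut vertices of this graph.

Removing H increases the component count from 1 to 2, so H is a cut vertex.
By contrast removing A leaves 1 component; it is not a cut vertex. No other vertex is a cut vertex either.

H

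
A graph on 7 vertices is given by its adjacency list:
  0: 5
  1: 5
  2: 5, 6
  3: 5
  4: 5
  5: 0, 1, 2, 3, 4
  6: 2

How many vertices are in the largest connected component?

Starting from 0 we can reach 0, 1, 2, 3, 4, 5, 6. That is one component of size 7.
The largest has 7 vertices.

7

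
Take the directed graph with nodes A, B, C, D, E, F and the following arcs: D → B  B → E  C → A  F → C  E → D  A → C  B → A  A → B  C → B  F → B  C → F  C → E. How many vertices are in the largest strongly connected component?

6

{A, B, C, D, E, F} are all mutually reachable — one SCC of size 6.
The largest has 6 vertices.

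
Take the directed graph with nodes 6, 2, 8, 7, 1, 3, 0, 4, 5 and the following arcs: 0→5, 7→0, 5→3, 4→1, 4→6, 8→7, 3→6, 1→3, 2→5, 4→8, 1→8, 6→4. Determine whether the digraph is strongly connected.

There is no directed path from 4 to 2, so the graph is not strongly connected.

No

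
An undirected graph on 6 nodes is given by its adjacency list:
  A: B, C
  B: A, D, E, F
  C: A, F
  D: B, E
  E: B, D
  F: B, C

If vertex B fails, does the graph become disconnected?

Deleting B raises the number of components from 1 to 2, so B is a cut vertex.

Yes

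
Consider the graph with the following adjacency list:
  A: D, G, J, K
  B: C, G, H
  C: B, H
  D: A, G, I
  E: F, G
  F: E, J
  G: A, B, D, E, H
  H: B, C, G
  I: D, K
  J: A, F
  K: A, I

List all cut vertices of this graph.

Removing G increases the component count from 1 to 2, so G is a cut vertex.
By contrast removing F leaves 1 component; it is not a cut vertex. No other vertex is a cut vertex either.

G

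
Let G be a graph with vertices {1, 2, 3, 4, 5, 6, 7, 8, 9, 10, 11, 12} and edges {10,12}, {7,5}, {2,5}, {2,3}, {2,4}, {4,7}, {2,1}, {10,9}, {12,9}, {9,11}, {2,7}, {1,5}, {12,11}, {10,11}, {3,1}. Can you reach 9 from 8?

No

The component containing 8 is {8}, and 9 is not in it.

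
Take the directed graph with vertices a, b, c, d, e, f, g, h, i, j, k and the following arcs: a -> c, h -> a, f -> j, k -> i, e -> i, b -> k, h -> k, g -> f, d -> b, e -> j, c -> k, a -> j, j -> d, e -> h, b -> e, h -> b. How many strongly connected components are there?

6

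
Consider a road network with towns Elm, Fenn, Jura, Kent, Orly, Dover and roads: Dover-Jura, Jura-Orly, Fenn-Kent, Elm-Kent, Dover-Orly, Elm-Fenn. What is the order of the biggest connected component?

Starting from Elm we can reach Elm, Fenn, Kent. That is one component of size 3.
Starting from Jura we can reach Jura, Orly, Dover. That is one component of size 3.
The largest has 3 vertices.

3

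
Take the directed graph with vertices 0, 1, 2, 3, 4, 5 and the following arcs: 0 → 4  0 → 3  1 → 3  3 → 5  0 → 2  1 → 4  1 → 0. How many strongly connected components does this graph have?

{5} is an SCC by itself.
{1} is an SCC by itself.
{2} is an SCC by itself.
{0} is an SCC by itself.
{4} is an SCC by itself.
(and 1 more singleton SCC)
That gives 6 strongly connected components.

6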